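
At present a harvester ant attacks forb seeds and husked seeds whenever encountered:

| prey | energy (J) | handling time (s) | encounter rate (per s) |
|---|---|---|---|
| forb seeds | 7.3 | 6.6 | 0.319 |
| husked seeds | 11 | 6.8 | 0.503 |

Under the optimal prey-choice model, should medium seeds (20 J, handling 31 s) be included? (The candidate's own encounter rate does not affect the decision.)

Intake rate on the current diet: R = (0.319×7.3 + 0.503×11) / (1 + 0.319×6.6 + 0.503×6.8) = 7.862/6.526 = 1.205 J/s.
medium seeds: E/h = 20/31 = 0.6452 J/s.
0.6452 < 1.205, so adding medium seeds would lower the average — exclude it.

No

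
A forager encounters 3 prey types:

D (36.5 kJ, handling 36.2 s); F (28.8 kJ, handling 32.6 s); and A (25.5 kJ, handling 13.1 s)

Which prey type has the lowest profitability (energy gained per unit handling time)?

In descending order of E/h:
A: 25.5/13.1 = 1.95 kJ/s
D: 36.5/36.2 = 1.01 kJ/s
F: 28.8/32.6 = 0.883 kJ/s

F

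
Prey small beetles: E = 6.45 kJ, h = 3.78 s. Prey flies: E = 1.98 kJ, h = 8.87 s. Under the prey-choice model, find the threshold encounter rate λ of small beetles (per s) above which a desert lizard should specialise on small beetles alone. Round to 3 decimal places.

0.040 per s

The zero-one rule: include flies iff E₂/h₂ > λE₁/(1+λh₁). Equality gives the switch point.
λE₁h₂ = E₂ + λE₂h₁ ⇒ λ = E₂/(E₁h₂ − E₂h₁) = 1.98/(57.21 − 7.484) = 0.03982 per s.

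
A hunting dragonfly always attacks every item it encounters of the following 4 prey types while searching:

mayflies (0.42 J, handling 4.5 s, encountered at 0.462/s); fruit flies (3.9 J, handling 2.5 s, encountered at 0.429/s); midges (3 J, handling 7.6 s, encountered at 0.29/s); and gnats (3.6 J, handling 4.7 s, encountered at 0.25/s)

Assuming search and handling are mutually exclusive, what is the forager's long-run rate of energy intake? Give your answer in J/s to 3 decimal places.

0.483 J/s

Energy encountered per unit search time: 0.462×0.42 + 0.429×3.9 + 0.29×3 + 0.25×3.6 = 3.637 J/s.
Handling time per unit search time: 0.462×4.5 + 0.429×2.5 + 0.29×7.6 + 0.25×4.7 = 6.53.
Rate = 3.637/(1 + 6.53) = 0.483 J/s.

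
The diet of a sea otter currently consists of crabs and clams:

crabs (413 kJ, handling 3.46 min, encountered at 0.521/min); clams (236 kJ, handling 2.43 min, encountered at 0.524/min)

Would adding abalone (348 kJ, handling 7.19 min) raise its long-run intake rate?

No

On crabs and clams alone, R = ΣλE/(1+Σλh) = 338.8/4.076 = 83.13 kJ/min.
abalone: E/h = 348/7.19 = 48.4 kJ/min.
Since 48.4 < R, time spent handling abalone is better spent searching.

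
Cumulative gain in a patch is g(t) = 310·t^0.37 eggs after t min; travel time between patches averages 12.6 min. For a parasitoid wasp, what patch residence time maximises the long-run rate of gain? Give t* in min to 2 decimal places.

7.40 min

By the marginal value theorem, leave when the instantaneous gain rate g'(t) equals the habitat-wide average g(t)/(T + t).
g'(t) = 0.37·310·t^-0.63. Setting 0.37·310·t^-0.63 = 310·t^0.37/(12.6+t) gives 0.37(12.6+t) = t, so 0.63·t = 0.37×12.6.
t* = 0.37×12.6/0.63 = 7.4 min.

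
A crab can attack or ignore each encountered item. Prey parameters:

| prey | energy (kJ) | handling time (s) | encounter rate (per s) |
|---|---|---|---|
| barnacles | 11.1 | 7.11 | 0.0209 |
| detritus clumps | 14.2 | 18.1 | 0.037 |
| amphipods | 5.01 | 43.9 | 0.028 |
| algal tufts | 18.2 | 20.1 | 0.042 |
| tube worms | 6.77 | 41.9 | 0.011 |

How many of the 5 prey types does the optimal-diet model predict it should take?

3

Profitabilities (E/h, kJ/s): barnacles 1.56, algal tufts 0.905, detritus clumps 0.785, tube worms 0.162, amphipods 0.114. Add prey in this order while the next type's profitability exceeds the intake rate on those already taken.
Rate on top 1: 0.202. algal tufts: 0.905 > 0.202 → include.
Rate on top 2: 0.5. detritus clumps: 0.785 > 0.5 → include.
Rate on top 3: 0.5716. tube worms: 0.162 < 0.5716 → exclude; stop.
Optimal diet: barnacles, algal tufts, detritus clumps — 3 of 5 types.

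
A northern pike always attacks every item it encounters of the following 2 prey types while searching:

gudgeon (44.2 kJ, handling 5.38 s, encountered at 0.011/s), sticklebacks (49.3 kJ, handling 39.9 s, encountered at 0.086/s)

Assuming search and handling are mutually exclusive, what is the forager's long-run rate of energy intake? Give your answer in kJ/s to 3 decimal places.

1.052 kJ/s

Energy encountered per unit search time: 0.011×44.2 + 0.086×49.3 = 4.726 kJ/s.
Handling time per unit search time: 0.011×5.38 + 0.086×39.9 = 3.491.
Rate = 4.726/(1 + 3.491) = 1.052 kJ/s.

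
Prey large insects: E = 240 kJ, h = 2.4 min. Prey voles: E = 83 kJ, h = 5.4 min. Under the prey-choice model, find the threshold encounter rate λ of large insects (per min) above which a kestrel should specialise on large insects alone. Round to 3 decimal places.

0.076 per min

At the threshold, the rate on large insects alone equals the profitability of voles: λ·240/(1 + λ·2.4) = 83/5.4 = 15.37.
Rearranging, λ(240 − 15.37×2.4) = 15.37, so λ = 15.37/203.1 = 0.07567 per min.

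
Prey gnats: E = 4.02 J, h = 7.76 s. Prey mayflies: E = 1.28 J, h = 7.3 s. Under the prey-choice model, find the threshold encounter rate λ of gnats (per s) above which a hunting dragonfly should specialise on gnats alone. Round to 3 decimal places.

The zero-one rule: include mayflies iff E₂/h₂ > λE₁/(1+λh₁). Equality gives the switch point.
λE₁h₂ = E₂ + λE₂h₁ ⇒ λ = E₂/(E₁h₂ − E₂h₁) = 1.28/(29.35 − 9.933) = 0.06593 per s.

0.066 per s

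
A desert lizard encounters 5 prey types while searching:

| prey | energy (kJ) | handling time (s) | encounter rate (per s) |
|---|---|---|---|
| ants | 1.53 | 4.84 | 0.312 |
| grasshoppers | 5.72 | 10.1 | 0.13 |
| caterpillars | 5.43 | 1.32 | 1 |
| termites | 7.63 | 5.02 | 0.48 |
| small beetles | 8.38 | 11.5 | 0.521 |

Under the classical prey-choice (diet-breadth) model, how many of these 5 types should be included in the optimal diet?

1

Profitabilities (E/h, kJ/s): caterpillars 4.11, termites 1.52, small beetles 0.729, grasshoppers 0.566, ants 0.316. Add prey in this order while the next type's profitability exceeds the intake rate on those already taken.
Rate on top 1: 2.341. termites: 1.52 < 2.341 → exclude; stop.
Optimal diet: caterpillars — 1 of 5 types.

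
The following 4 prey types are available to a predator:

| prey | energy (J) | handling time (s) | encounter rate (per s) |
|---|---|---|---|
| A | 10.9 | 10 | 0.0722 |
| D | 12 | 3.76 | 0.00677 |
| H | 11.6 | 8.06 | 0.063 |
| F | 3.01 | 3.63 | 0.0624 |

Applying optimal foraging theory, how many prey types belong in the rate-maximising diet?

4

Profitabilities (E/h, J/s): D 3.19, H 1.44, A 1.09, F 0.829. Add prey in this order while the next type's profitability exceeds the intake rate on those already taken.
Rate on top 1: 0.07922. H: 1.44 > 0.07922 → include.
Rate on top 2: 0.5296. A: 1.09 > 0.5296 → include.
Rate on top 3: 0.709. F: 0.829 > 0.709 → include.
Optimal diet: D, H, A, F — 4 of 4 types.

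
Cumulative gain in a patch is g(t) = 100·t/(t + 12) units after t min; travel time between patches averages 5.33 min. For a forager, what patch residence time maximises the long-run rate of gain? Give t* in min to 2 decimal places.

8.00 min

Optimal t* satisfies g'(t*) = g(t*)/(T + t*).
g'(t) = 100·12/(t + 12)². Setting 100·12/(t+12)² = 100t/[(t+12)(5.33+t)] gives 12(5.33+t) = t(t+12), so t² = 12×5.33 = 63.96.
t* = √63.96 = 7.997 min.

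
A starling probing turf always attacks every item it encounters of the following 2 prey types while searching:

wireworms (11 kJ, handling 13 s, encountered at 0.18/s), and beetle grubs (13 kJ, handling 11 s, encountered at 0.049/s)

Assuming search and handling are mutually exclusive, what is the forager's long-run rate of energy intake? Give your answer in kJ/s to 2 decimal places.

0.67 kJ/s

Energy encountered per unit search time: 0.18×11 + 0.049×13 = 2.617 kJ/s.
Handling time per unit search time: 0.18×13 + 0.049×11 = 2.879.
Rate = 2.617/(1 + 2.879) = 0.6747 kJ/s.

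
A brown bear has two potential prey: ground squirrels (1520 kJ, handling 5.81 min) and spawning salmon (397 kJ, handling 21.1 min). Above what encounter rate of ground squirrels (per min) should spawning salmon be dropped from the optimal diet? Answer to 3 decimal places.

Drop spawning salmon once their profitability E₂/h₂ falls below the rate achievable on ground squirrels alone: E₂/h₂ = λE₁/(1 + λh₁).
Solve for λ: λE₁h₂ = E₂(1 + λh₁) → λ(E₁h₂ − E₂h₁) = E₂ → λ = E₂/(E₁h₂ − E₂h₁).
λ = 397/(1520×21.1 − 397×5.81) = 397/2.977e+04 = 0.01334 per min.

0.013 per min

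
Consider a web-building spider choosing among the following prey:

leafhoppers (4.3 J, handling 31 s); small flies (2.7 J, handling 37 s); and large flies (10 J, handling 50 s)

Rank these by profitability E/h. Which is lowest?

small flies

Profitability E/h (J/s): leafhoppers = 4.3/31 = 0.139, small flies = 2.7/37 = 0.073, large flies = 10/50 = 0.2.
Ranked: large flies > leafhoppers > small flies.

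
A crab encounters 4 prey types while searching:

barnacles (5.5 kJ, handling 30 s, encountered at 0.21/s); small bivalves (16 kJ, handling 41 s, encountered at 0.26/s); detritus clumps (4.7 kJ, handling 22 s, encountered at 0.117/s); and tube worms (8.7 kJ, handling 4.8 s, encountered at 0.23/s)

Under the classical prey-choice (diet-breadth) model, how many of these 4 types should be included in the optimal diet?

1

Profitabilities (E/h, kJ/s): tube worms 1.81, small bivalves 0.39, detritus clumps 0.214, barnacles 0.183. Add prey in this order while the next type's profitability exceeds the intake rate on those already taken.
Rate on top 1: 0.951. small bivalves: 0.39 < 0.951 → exclude; stop.
Optimal diet: tube worms — 1 of 4 types.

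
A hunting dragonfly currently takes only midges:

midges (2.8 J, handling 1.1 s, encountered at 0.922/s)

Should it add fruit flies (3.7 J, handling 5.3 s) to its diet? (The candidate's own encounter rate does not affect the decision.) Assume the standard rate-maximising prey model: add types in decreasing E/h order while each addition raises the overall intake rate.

No

Intake rate on the current diet: R = (0.922×2.8) / (1 + 0.922×1.1) = 2.582/2.014 = 1.282 J/s.
fruit flies: E/h = 3.7/5.3 = 0.6981 J/s.
0.6981 < 1.282, so adding fruit flies would lower the average — exclude it.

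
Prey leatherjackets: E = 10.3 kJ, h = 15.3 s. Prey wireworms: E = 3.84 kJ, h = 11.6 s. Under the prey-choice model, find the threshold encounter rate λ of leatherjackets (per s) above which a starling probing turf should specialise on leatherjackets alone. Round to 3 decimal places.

The zero-one rule: include wireworms iff E₂/h₂ > λE₁/(1+λh₁). Equality gives the switch point.
λE₁h₂ = E₂ + λE₂h₁ ⇒ λ = E₂/(E₁h₂ − E₂h₁) = 3.84/(119.5 − 58.75) = 0.06323 per s.

0.063 per s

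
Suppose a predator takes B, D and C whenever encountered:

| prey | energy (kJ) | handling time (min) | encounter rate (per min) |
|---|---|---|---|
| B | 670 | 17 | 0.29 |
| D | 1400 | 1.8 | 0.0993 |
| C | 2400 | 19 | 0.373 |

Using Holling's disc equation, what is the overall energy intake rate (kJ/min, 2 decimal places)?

R = Σλ_iE_i / (1 + Σλ_ih_i)
Numerator: 0.29×670 + 0.0993×1400 + 0.373×2400 = 1229
Denominator: 1 + 0.29×17 + 0.0993×1.8 + 0.373×19 = 13.2
R = 1229/13.2 = 93.1 kJ/min

93.10 kJ/min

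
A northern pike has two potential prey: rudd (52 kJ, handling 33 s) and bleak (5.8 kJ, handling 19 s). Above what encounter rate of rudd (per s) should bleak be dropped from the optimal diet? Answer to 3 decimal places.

0.007 per s

The zero-one rule: include bleak iff E₂/h₂ > λE₁/(1+λh₁). Equality gives the switch point.
λE₁h₂ = E₂ + λE₂h₁ ⇒ λ = E₂/(E₁h₂ − E₂h₁) = 5.8/(988 − 191.4) = 0.007281 per s.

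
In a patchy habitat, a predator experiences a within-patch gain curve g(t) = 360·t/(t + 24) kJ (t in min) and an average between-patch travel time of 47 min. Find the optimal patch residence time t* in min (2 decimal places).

33.59 min

Maximise g(t)/(T+t): set derivative to zero → g'(t)(T+t) = g(t).
g'(t) = 360·24/(t + 24)². Setting 360·24/(t+24)² = 360t/[(t+24)(47+t)] gives 24(47+t) = t(t+24), so t² = 24×47 = 1128.
t* = √1128 = 33.59 min.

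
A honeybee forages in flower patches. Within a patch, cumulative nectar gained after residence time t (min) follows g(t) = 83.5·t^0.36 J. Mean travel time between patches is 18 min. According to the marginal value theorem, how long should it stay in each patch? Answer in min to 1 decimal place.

Maximise g(t)/(T+t): set derivative to zero → g'(t)(T+t) = g(t).
g'(t) = 0.36·83.5·t^-0.64. Setting 0.36·83.5·t^-0.64 = 83.5·t^0.36/(18+t) gives 0.36(18+t) = t, so 0.64·t = 0.36×18.
t* = 0.36×18/0.64 = 10.12 min.

10.1 min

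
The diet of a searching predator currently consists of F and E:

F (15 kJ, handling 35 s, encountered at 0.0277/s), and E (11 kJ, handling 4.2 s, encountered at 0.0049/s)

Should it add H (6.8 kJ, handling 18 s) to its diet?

Yes

Current rate: (0.0277×15 + 0.0049×11)/(1 + 0.0277×35 + 0.0049×4.2) = 0.2359 kJ/s.
H: E/h = 6.8/18 = 0.3778 kJ/s.
Since 0.3778 > R, including H increases the long-run rate.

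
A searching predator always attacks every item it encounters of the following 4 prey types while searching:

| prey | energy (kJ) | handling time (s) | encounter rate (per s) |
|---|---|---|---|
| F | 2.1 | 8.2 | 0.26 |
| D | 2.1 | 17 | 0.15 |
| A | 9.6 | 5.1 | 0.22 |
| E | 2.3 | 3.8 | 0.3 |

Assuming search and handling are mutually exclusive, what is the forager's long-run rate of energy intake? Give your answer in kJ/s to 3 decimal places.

0.461 kJ/s

Energy encountered per unit search time: 0.26×2.1 + 0.15×2.1 + 0.22×9.6 + 0.3×2.3 = 3.663 kJ/s.
Handling time per unit search time: 0.26×8.2 + 0.15×17 + 0.22×5.1 + 0.3×3.8 = 6.944.
Rate = 3.663/(1 + 6.944) = 0.4611 kJ/s.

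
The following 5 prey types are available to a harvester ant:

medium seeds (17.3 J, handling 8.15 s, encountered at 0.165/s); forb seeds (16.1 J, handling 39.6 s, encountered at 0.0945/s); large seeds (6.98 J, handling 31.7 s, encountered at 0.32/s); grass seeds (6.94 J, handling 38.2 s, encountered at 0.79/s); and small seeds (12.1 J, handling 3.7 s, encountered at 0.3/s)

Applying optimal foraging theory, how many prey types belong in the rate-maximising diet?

2

E/h in descending order: small seeds 3.27, medium seeds 2.12, forb seeds 0.407, large seeds 0.22, grass seeds 0.182 J/s. The optimal diet is the largest prefix of this list for which every included type satisfies E_i/h_i > R on the types above it.
Rate on top 1: 1.72. medium seeds: 2.12 > 1.72 → include.
Rate on top 2: 1.877. forb seeds: 0.407 < 1.877 → exclude; stop.
Optimal diet: small seeds, medium seeds — 2 of 5 types.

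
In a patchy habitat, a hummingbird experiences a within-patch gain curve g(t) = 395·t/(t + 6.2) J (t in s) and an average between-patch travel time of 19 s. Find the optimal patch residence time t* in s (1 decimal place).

10.9 s

Optimal t* satisfies g'(t*) = g(t*)/(T + t*).
g'(t) = 395·6.2/(t + 6.2)². Setting 395·6.2/(t+6.2)² = 395t/[(t+6.2)(19+t)] gives 6.2(19+t) = t(t+6.2), so t² = 6.2×19 = 117.8.
t* = √117.8 = 10.85 s.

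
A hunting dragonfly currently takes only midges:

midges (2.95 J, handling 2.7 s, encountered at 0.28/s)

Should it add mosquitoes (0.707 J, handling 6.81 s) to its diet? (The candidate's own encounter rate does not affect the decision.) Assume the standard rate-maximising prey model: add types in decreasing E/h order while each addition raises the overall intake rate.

No

Current rate: (0.28×2.95)/(1 + 0.28×2.7) = 0.4704 J/s.
Profitability of mosquitoes: 0.707/6.81 = 0.1038 J/s.
Since 0.1038 < R, time spent handling mosquitoes is better spent searching.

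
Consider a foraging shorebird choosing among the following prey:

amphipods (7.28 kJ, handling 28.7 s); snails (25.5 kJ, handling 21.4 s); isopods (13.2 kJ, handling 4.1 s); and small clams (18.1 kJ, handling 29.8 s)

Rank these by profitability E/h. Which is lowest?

In descending order of E/h:
isopods: 13.2/4.1 = 3.22 kJ/s
snails: 25.5/21.4 = 1.19 kJ/s
small clams: 18.1/29.8 = 0.607 kJ/s
amphipods: 7.28/28.7 = 0.254 kJ/s

amphipods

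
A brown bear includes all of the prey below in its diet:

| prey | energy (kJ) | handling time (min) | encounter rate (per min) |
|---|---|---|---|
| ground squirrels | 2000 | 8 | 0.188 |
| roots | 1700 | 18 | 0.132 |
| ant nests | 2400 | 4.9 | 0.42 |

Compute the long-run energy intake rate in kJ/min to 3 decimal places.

231.825 kJ/min

Energy encountered per unit search time: 0.188×2000 + 0.132×1700 + 0.42×2400 = 1608 kJ/min.
Handling time per unit search time: 0.188×8 + 0.132×18 + 0.42×4.9 = 5.938.
Rate = 1608/(1 + 5.938) = 231.8 kJ/min.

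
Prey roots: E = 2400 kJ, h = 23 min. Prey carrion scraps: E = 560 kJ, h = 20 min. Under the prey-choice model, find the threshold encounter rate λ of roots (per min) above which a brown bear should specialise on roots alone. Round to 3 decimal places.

0.016 per min

At the threshold, the rate on roots alone equals the profitability of carrion scraps: λ·2400/(1 + λ·23) = 560/20 = 28.
Rearranging, λ(2400 − 28×23) = 28, so λ = 28/1756 = 0.01595 per min.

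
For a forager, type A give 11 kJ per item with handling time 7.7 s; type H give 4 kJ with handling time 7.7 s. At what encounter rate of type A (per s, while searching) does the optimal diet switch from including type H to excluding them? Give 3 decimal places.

At the threshold, the rate on type A alone equals the profitability of type H: λ·11/(1 + λ·7.7) = 4/7.7 = 0.5195.
Rearranging, λ(11 − 0.5195×7.7) = 0.5195, so λ = 0.5195/7 = 0.07421 per s.

0.074 per s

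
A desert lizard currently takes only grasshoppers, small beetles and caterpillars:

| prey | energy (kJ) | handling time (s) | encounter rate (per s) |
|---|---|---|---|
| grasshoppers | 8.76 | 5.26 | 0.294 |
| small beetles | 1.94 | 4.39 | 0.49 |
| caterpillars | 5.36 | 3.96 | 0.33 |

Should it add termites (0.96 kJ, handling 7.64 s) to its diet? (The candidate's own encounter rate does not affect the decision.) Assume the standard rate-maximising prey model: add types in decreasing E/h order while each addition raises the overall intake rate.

No

Current rate: (0.294×8.76 + 0.49×1.94 + 0.33×5.36)/(1 + 0.294×5.26 + 0.49×4.39 + 0.33×3.96) = 0.8818 kJ/s.
Profitability of termites: 0.96/7.64 = 0.1257 kJ/s.
0.1257 < 0.8818, so adding termites would lower the average — exclude it.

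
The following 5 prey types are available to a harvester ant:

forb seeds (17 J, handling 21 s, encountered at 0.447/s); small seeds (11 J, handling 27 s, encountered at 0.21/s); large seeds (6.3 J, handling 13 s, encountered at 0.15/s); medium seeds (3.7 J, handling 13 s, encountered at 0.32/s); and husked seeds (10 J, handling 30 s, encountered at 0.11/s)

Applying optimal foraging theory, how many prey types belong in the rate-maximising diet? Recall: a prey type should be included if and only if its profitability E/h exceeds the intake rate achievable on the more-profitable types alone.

1

E/h in descending order: forb seeds 0.81, large seeds 0.485, small seeds 0.407, husked seeds 0.333, medium seeds 0.285 J/s. The optimal diet is the largest prefix of this list for which every included type satisfies E_i/h_i > R on the types above it.
Rate on top 1: 0.7316. large seeds: 0.485 < 0.7316 → exclude; stop.
Optimal diet: forb seeds — 1 of 5 types.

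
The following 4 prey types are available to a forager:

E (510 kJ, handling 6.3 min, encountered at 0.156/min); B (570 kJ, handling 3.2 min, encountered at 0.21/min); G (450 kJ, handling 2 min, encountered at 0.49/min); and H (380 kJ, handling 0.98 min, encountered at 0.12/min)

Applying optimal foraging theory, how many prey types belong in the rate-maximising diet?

Rank by E/h (kJ/min): H 388, G 225, B 178, E 81. Include each in turn until the next type's E/h falls below the running intake rate.
Rate on top 1: 40.8. G: 225 > 40.8 → include.
Rate on top 2: 126.9. B: 178 > 126.9 → include.
Rate on top 3: 139.3. E: 81 < 139.3 → exclude; stop.
Optimal diet: H, G, B — 3 of 4 types.

3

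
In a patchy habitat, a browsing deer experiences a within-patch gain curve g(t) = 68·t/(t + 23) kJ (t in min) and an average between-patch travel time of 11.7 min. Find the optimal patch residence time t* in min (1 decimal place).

16.4 min

Optimal t* satisfies g'(t*) = g(t*)/(T + t*).
g'(t) = 68·23/(t + 23)². Setting 68·23/(t+23)² = 68t/[(t+23)(11.7+t)] gives 23(11.7+t) = t(t+23), so t² = 23×11.7 = 269.1.
t* = √269.1 = 16.4 min.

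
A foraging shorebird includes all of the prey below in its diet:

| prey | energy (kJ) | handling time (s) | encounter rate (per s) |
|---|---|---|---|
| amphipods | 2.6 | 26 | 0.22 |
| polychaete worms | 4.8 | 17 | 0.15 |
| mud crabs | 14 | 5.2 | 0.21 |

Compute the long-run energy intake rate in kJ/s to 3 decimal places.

Energy encountered per unit search time: 0.22×2.6 + 0.15×4.8 + 0.21×14 = 4.232 kJ/s.
Handling time per unit search time: 0.22×26 + 0.15×17 + 0.21×5.2 = 9.362.
Rate = 4.232/(1 + 9.362) = 0.4084 kJ/s.

0.408 kJ/s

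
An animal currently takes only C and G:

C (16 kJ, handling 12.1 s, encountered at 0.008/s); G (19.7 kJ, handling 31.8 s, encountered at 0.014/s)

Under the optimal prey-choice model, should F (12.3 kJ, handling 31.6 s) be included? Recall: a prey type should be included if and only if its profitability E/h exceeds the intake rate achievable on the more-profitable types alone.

Yes

Intake rate on the current diet: R = (0.008×16 + 0.014×19.7) / (1 + 0.008×12.1 + 0.014×31.8) = 0.4038/1.542 = 0.2619 kJ/s.
F: E/h = 12.3/31.6 = 0.3892 kJ/s.
0.3892 > 0.2619, so adding F raises the average — include it.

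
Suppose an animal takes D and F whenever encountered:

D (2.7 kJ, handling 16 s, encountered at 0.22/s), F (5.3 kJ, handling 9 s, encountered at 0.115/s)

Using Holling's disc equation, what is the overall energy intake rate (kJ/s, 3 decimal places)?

Energy encountered per unit search time: 0.22×2.7 + 0.115×5.3 = 1.204 kJ/s.
Handling time per unit search time: 0.22×16 + 0.115×9 = 4.555.
Rate = 1.204/(1 + 4.555) = 0.2167 kJ/s.

0.217 kJ/s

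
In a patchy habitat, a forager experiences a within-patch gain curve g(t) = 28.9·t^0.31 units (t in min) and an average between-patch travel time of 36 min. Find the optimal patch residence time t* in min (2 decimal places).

By the marginal value theorem, leave when the instantaneous gain rate g'(t) equals the habitat-wide average g(t)/(T + t).
g'(t) = 0.31·28.9·t^-0.69. Setting 0.31·28.9·t^-0.69 = 28.9·t^0.31/(36+t) gives 0.31(36+t) = t, so 0.69·t = 0.31×36.
t* = 0.31×36/0.69 = 16.17 min.

16.17 min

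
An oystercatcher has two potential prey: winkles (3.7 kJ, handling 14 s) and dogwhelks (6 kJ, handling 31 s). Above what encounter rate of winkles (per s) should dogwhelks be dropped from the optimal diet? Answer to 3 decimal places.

Drop dogwhelks once their profitability E₂/h₂ falls below the rate achievable on winkles alone: E₂/h₂ = λE₁/(1 + λh₁).
Solve for λ: λE₁h₂ = E₂(1 + λh₁) → λ(E₁h₂ − E₂h₁) = E₂ → λ = E₂/(E₁h₂ − E₂h₁).
λ = 6/(3.7×31 − 6×14) = 6/30.7 = 0.1954 per s.

0.195 per s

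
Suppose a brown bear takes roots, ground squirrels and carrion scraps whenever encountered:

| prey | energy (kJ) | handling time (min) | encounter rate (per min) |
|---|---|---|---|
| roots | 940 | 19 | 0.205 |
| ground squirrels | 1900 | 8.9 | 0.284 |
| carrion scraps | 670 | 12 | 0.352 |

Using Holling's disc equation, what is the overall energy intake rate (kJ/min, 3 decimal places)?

83.126 kJ/min

R = Σλ_iE_i / (1 + Σλ_ih_i)
Numerator: 0.205×940 + 0.284×1900 + 0.352×670 = 968.1
Denominator: 1 + 0.205×19 + 0.284×8.9 + 0.352×12 = 11.65
R = 968.1/11.65 = 83.13 kJ/min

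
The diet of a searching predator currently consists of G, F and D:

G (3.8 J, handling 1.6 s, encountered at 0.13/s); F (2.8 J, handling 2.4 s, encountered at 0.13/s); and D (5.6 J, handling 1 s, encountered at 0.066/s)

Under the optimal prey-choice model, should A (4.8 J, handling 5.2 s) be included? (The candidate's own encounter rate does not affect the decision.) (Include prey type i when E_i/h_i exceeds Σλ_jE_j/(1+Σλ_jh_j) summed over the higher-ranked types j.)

Yes

Intake rate on the current diet: R = (0.13×3.8 + 0.13×2.8 + 0.066×5.6) / (1 + 0.13×1.6 + 0.13×2.4 + 0.066×1) = 1.228/1.586 = 0.774 J/s.
Profitability of A: 4.8/5.2 = 0.9231 J/s.
Since 0.9231 > R, including A increases the long-run rate.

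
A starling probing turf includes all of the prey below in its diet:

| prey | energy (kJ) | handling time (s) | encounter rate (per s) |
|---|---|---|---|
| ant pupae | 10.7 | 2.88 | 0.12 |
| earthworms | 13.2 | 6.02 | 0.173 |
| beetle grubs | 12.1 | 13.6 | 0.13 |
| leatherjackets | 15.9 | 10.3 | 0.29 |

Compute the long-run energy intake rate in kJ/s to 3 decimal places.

1.365 kJ/s

R = (0.12×10.7 + 0.173×13.2 + 0.13×12.1 + 0.29×15.9) / (1 + 0.12×2.88 + 0.173×6.02 + 0.13×13.6 + 0.29×10.3) = 9.752/7.142 = 1.365 kJ/s.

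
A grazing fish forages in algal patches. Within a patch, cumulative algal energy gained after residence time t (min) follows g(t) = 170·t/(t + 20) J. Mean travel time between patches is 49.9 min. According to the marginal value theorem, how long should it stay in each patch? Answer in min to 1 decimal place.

Optimal t* satisfies g'(t*) = g(t*)/(T + t*).
g'(t) = 170·20/(t + 20)². Setting 170·20/(t+20)² = 170t/[(t+20)(49.9+t)] gives 20(49.9+t) = t(t+20), so t² = 20×49.9 = 998.
t* = √998 = 31.59 min.

31.6 min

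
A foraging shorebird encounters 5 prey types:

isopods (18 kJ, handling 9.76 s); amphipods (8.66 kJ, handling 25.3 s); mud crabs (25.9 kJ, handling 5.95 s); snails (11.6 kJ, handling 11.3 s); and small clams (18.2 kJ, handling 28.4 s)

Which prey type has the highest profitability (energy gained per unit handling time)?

mud crabs

Profitability E/h (kJ/s): isopods = 18/9.76 = 1.84, amphipods = 8.66/25.3 = 0.342, mud crabs = 25.9/5.95 = 4.35, snails = 11.6/11.3 = 1.03, small clams = 18.2/28.4 = 0.641.
Ranked: mud crabs > isopods > snails > small clams > amphipods.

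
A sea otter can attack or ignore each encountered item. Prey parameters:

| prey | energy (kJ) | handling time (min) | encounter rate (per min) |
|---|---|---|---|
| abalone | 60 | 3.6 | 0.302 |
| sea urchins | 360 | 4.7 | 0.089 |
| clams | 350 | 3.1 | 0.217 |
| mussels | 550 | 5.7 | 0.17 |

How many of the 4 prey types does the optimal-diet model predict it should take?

Rank by E/h (kJ/min): clams 113, mussels 96.5, sea urchins 76.6, abalone 16.7. Include each in turn until the next type's E/h falls below the running intake rate.
Rate on top 1: 45.41. mussels: 96.5 > 45.41 → include.
Rate on top 2: 64.14. sea urchins: 76.6 > 64.14 → include.
Rate on top 3: 65.85. abalone: 16.7 < 65.85 → exclude; stop.
Optimal diet: clams, mussels, sea urchins — 3 of 4 types.

3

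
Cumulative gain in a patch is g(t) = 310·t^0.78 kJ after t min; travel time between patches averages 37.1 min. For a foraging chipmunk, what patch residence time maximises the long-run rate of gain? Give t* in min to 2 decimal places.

131.54 min

By the marginal value theorem, leave when the instantaneous gain rate g'(t) equals the habitat-wide average g(t)/(T + t).
g'(t) = 0.78·310·t^-0.22. Setting 0.78·310·t^-0.22 = 310·t^0.78/(37.1+t) gives 0.78(37.1+t) = t, so 0.22·t = 0.78×37.1.
t* = 0.78×37.1/0.22 = 131.5 min.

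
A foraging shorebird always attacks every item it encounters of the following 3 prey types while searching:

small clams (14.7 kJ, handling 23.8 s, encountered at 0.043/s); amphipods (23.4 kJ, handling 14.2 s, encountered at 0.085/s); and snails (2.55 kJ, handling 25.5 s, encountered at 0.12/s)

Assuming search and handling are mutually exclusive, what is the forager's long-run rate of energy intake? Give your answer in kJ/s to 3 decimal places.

0.465 kJ/s

R = Σλ_iE_i / (1 + Σλ_ih_i)
Numerator: 0.043×14.7 + 0.085×23.4 + 0.12×2.55 = 2.927
Denominator: 1 + 0.043×23.8 + 0.085×14.2 + 0.12×25.5 = 6.29
R = 2.927/6.29 = 0.4653 kJ/s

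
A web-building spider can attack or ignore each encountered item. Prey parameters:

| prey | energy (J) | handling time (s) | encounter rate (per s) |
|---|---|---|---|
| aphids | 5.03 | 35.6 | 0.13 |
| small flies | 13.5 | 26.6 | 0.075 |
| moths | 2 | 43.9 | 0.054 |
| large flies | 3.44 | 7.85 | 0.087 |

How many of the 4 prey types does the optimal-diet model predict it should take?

2

Profitabilities (E/h, J/s): small flies 0.508, large flies 0.438, aphids 0.141, moths 0.0456. Add prey in this order while the next type's profitability exceeds the intake rate on those already taken.
Rate on top 1: 0.3381. large flies: 0.438 > 0.3381 → include.
Rate on top 2: 0.3567. aphids: 0.141 < 0.3567 → exclude; stop.
Optimal diet: small flies, large flies — 2 of 4 types.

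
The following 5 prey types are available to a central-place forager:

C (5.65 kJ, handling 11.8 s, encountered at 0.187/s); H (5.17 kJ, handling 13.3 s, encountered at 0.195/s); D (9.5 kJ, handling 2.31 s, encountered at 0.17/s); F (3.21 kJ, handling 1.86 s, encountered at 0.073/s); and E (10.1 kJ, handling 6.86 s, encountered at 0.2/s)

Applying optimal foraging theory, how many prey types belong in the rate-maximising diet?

3

E/h in descending order: D 4.11, F 1.73, E 1.47, C 0.479, H 0.389 kJ/s. The optimal diet is the largest prefix of this list for which every included type satisfies E_i/h_i > R on the types above it.
Rate on top 1: 1.16. F: 1.73 > 1.16 → include.
Rate on top 2: 1.21. E: 1.47 > 1.21 → include.
Rate on top 3: 1.334. C: 0.479 < 1.334 → exclude; stop.
Optimal diet: D, F, E — 3 of 5 types.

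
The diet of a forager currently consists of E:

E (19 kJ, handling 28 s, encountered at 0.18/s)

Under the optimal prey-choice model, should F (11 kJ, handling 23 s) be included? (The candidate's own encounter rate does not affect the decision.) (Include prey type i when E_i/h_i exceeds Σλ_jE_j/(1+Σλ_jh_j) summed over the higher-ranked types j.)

On E alone, R = ΣλE/(1+Σλh) = 3.42/6.04 = 0.5662 kJ/s.
F: E/h = 11/23 = 0.4783 kJ/s.
0.4783 < 0.5662, so adding F would lower the average — exclude it.

No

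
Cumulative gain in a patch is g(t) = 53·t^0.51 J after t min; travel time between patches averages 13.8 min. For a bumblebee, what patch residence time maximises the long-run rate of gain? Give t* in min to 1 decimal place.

By the marginal value theorem, leave when the instantaneous gain rate g'(t) equals the habitat-wide average g(t)/(T + t).
g'(t) = 0.51·53·t^-0.49. Setting 0.51·53·t^-0.49 = 53·t^0.51/(13.8+t) gives 0.51(13.8+t) = t, so 0.49·t = 0.51×13.8.
t* = 0.51×13.8/0.49 = 14.36 min.

14.4 min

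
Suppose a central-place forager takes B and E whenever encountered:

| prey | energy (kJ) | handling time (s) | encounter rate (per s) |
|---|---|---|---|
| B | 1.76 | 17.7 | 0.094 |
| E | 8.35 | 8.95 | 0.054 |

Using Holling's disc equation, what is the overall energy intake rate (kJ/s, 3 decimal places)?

0.196 kJ/s

R = Σλ_iE_i / (1 + Σλ_ih_i)
Numerator: 0.094×1.76 + 0.054×8.35 = 0.6163
Denominator: 1 + 0.094×17.7 + 0.054×8.95 = 3.147
R = 0.6163/3.147 = 0.1958 kJ/s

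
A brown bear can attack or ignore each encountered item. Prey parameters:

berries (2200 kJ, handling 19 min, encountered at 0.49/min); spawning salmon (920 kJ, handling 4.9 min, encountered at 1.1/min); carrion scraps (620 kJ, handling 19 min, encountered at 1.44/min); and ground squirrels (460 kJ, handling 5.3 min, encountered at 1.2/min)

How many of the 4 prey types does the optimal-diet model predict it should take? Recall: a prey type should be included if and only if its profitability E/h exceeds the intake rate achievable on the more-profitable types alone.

1

Profitabilities (E/h, kJ/min): spawning salmon 188, berries 116, ground squirrels 86.8, carrion scraps 32.6. Add prey in this order while the next type's profitability exceeds the intake rate on those already taken.
Rate on top 1: 158.4. berries: 116 < 158.4 → exclude; stop.
Optimal diet: spawning salmon — 1 of 4 types.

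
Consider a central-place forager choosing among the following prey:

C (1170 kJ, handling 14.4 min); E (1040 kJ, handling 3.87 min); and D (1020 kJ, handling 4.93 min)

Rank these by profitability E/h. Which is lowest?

C

Profitability E/h (kJ/min): C = 1170/14.4 = 81.2, E = 1040/3.87 = 269, D = 1020/4.93 = 207.
Ranked: E > D > C.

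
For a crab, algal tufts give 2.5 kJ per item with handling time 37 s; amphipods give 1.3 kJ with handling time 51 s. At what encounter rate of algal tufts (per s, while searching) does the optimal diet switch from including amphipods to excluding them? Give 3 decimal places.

Drop amphipods once their profitability E₂/h₂ falls below the rate achievable on algal tufts alone: E₂/h₂ = λE₁/(1 + λh₁).
Solve for λ: λE₁h₂ = E₂(1 + λh₁) → λ(E₁h₂ − E₂h₁) = E₂ → λ = E₂/(E₁h₂ − E₂h₁).
λ = 1.3/(2.5×51 − 1.3×37) = 1.3/79.4 = 0.01637 per s.

0.016 per s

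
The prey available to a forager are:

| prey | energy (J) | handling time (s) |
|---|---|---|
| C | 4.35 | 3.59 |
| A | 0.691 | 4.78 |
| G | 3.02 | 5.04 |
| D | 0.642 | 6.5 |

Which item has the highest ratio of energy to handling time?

In descending order of E/h:
C: 4.35/3.59 = 1.21 J/s
G: 3.02/5.04 = 0.599 J/s
A: 0.691/4.78 = 0.145 J/s
D: 0.642/6.5 = 0.0988 J/s

C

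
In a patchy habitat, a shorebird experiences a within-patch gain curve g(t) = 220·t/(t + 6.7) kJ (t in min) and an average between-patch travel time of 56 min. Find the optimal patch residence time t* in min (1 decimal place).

19.4 min

Maximise g(t)/(T+t): set derivative to zero → g'(t)(T+t) = g(t).
g'(t) = 220·6.7/(t + 6.7)². Setting 220·6.7/(t+6.7)² = 220t/[(t+6.7)(56+t)] gives 6.7(56+t) = t(t+6.7), so t² = 6.7×56 = 375.2.
t* = √375.2 = 19.37 min.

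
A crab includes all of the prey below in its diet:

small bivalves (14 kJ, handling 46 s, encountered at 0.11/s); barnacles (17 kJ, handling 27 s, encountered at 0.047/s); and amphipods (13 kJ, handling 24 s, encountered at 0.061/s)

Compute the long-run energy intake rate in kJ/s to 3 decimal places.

R = Σλ_iE_i / (1 + Σλ_ih_i)
Numerator: 0.11×14 + 0.047×17 + 0.061×13 = 3.132
Denominator: 1 + 0.11×46 + 0.047×27 + 0.061×24 = 8.793
R = 3.132/8.793 = 0.3562 kJ/s

0.356 kJ/s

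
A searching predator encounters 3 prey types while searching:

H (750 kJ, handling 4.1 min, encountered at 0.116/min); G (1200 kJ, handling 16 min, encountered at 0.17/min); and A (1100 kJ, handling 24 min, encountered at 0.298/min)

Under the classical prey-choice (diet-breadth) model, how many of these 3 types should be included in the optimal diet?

2

E/h in descending order: H 183, G 75, A 45.8 kJ/min. The optimal diet is the largest prefix of this list for which every included type satisfies E_i/h_i > R on the types above it.
Rate on top 1: 58.96. G: 75 > 58.96 → include.
Rate on top 2: 69.36. A: 45.8 < 69.36 → exclude; stop.
Optimal diet: H, G — 2 of 3 types.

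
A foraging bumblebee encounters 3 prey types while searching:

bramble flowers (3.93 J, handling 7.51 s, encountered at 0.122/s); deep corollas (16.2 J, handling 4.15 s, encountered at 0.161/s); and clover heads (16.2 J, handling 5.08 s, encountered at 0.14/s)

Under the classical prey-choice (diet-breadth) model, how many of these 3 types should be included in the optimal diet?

2

Profitabilities (E/h, J/s): deep corollas 3.9, clover heads 3.19, bramble flowers 0.523. Add prey in this order while the next type's profitability exceeds the intake rate on those already taken.
Rate on top 1: 1.564. clover heads: 3.19 > 1.564 → include.
Rate on top 2: 2.049. bramble flowers: 0.523 < 2.049 → exclude; stop.
Optimal diet: deep corollas, clover heads — 2 of 3 types.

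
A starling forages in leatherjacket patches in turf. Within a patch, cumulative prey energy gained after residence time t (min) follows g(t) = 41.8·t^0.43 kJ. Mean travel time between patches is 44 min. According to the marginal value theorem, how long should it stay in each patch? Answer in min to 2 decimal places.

33.19 min

Maximise g(t)/(T+t): set derivative to zero → g'(t)(T+t) = g(t).
g'(t) = 0.43·41.8·t^-0.57. Setting 0.43·41.8·t^-0.57 = 41.8·t^0.43/(44+t) gives 0.43(44+t) = t, so 0.57·t = 0.43×44.
t* = 0.43×44/0.57 = 33.19 min.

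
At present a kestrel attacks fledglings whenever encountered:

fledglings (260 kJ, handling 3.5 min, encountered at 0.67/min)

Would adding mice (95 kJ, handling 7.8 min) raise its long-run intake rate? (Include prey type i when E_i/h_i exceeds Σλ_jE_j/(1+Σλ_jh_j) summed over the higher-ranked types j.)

Current rate: (0.67×260)/(1 + 0.67×3.5) = 52.08 kJ/min.
Profitability of mice: 95/7.8 = 12.18 kJ/min.
Since 12.18 < R, time spent handling mice is better spent searching.

No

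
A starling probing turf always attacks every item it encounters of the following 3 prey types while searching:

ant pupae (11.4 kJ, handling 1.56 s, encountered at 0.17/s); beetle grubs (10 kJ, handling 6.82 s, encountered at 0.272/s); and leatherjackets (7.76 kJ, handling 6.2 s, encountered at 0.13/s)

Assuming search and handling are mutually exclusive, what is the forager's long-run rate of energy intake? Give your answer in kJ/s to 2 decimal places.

R = Σλ_iE_i / (1 + Σλ_ih_i)
Numerator: 0.17×11.4 + 0.272×10 + 0.13×7.76 = 5.667
Denominator: 1 + 0.17×1.56 + 0.272×6.82 + 0.13×6.2 = 3.926
R = 5.667/3.926 = 1.443 kJ/s

1.44 kJ/s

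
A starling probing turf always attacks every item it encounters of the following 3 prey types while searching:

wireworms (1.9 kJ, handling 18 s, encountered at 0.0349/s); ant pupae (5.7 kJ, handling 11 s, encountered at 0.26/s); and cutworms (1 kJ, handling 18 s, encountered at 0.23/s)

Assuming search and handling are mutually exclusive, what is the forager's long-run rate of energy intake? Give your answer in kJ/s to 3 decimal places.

0.206 kJ/s

R = Σλ_iE_i / (1 + Σλ_ih_i)
Numerator: 0.0349×1.9 + 0.26×5.7 + 0.23×1 = 1.778
Denominator: 1 + 0.0349×18 + 0.26×11 + 0.23×18 = 8.628
R = 1.778/8.628 = 0.2061 kJ/s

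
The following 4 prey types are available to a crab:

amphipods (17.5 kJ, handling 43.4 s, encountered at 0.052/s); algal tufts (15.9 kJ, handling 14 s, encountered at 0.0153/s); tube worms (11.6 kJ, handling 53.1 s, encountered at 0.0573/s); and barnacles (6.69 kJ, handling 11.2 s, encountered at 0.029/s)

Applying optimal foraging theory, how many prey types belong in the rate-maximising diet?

Profitabilities (E/h, kJ/s): algal tufts 1.14, barnacles 0.597, amphipods 0.403, tube worms 0.218. Add prey in this order while the next type's profitability exceeds the intake rate on those already taken.
Rate on top 1: 0.2004. barnacles: 0.597 > 0.2004 → include.
Rate on top 2: 0.2841. amphipods: 0.403 > 0.2841 → include.
Rate on top 3: 0.3549. tube worms: 0.218 < 0.3549 → exclude; stop.
Optimal diet: algal tufts, barnacles, amphipods — 3 of 4 types.

3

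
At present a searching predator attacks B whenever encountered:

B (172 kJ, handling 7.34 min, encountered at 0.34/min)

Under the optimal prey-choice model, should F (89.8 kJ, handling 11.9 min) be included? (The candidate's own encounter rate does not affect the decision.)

No

On B alone, R = ΣλE/(1+Σλh) = 58.48/3.496 = 16.73 kJ/min.
F: E/h = 89.8/11.9 = 7.546 kJ/min.
7.546 < 16.73, so adding F would lower the average — exclude it.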